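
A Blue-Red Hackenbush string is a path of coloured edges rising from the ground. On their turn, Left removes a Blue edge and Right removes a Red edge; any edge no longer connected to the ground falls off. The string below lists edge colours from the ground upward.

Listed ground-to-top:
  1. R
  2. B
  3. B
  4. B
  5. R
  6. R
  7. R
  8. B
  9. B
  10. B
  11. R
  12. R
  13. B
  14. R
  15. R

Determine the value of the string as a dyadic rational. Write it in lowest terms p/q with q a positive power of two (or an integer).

-3639/16384

Build g(s[:k]) for k = 1..15, string s = R B B B R R R B B B R R B R R.
step 1: add R to get R; options L={ — } R={ 0 } => -1
step 2: add B to get RB; options L={ -1 } R={ 0 } => -1/2
step 3: add B to get RBB; options L={ -1 -1/2 } R={ 0 } => -1/4
step 4: add B to get RBBB; options L={ -1 -1/2 -1/4 } R={ 0 } => -1/8
step 5: add R to get RBBBR; options L={ -1 -1/2 -1/4 } R={ -1/8 0 } => -3/16
step 6: add R to get RBBBRR; options L={ -1 -1/2 -1/4 } R={ -3/16 -1/8 0 } => -7/32
step 7: add R to get RBBBRRR; options L={ -1 -1/2 -1/4 } R={ -7/32 -3/16 -1/8 0 } => -15/64
step 8: add B to get RBBBRRRB; options L={ -1 -1/2 -1/4 -15/64 } R={ -7/32 -3/16 -1/8 0 } => -29/128
step 9: add B to get RBBBRRRBB; options L={ -1 -1/2 -1/4 -15/64 -29/128 } R={ -7/32 -3/16 -1/8 0 } => -57/256
step 10: add B to get RBBBRRRBBB; options L={ -1 -1/2 -1/4 -15/64 -29/128 -57/256 } R={ -7/32 -3/16 -1/8 0 } => -113/512
step 11: add R to get RBBBRRRBBBR; options L={ -1 -1/2 -1/4 -15/64 -29/128 -57/256 } R={ -113/512 -7/32 -3/16 -1/8 0 } => -227/1024
step 12: add R to get RBBBRRRBBBRR; options L={ -1 -1/2 -1/4 -15/64 -29/128 -57/256 } R={ -227/1024 -113/512 -7/32 -3/16 -1/8 0 } => -455/2048
step 13: add B to get RBBBRRRBBBRRB; options L={ -1 -1/2 -1/4 -15/64 -29/128 -57/256 -455/2048 } R={ -227/1024 -113/512 -7/32 -3/16 -1/8 0 } => -909/4096
step 14: add R to get RBBBRRRBBBRRBR; options L={ -1 -1/2 -1/4 -15/64 -29/128 -57/256 -455/2048 } R={ -909/4096 -227/1024 -113/512 -7/32 -3/16 -1/8 0 } => -1819/8192
step 15: add R to get RBBBRRRBBBRRBRR; options L={ -1 -1/2 -1/4 -15/64 -29/128 -57/256 -455/2048 } R={ -1819/8192 -909/4096 -227/1024 -113/512 -7/32 -3/16 -1/8 0 } => -3639/16384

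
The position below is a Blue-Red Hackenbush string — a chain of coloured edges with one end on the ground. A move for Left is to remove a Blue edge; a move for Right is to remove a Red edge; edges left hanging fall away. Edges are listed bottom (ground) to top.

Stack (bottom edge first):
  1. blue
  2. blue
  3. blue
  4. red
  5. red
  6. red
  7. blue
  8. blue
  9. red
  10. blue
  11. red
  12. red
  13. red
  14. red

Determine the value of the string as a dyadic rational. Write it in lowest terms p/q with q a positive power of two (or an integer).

4513/2048

Prefix values for blue blue blue red red red blue blue red blue red red red red via {L|R} + simplicity:
step 1: add blue to get b; options L={ 0 } R={ ∅ } so 1
step 2: add blue to get bb; options L={ 0,1 } R={ ∅ } so 2
step 3: add blue to get bbb; options L={ 0,1,2 } R={ ∅ } so 3
step 4: add red to get bbbr; options L={ 0,1,2 } R={ 3 } so 5/2
step 5: add red to get bbbrr; options L={ 0,1,2 } R={ 5/2,3 } so 9/4
step 6: add red to get bbbrrr; options L={ 0,1,2 } R={ 9/4,5/2,3 } so 17/8
step 7: add blue to get bbbrrrb; options L={ 0,1,2,17/8 } R={ 9/4,5/2,3 } so 35/16
step 8: add blue to get bbbrrrbb; options L={ 0,1,2,17/8,35/16 } R={ 9/4,5/2,3 } so 71/32
step 9: add red to get bbbrrrbbr; options L={ 0,1,2,17/8,35/16 } R={ 71/32,9/4,5/2,3 } so 141/64
step 10: add blue to get bbbrrrbbrb; options L={ 0,1,2,17/8,35/16,141/64 } R={ 71/32,9/4,5/2,3 } so 283/128
step 11: add red to get bbbrrrbbrbr; options L={ 0,1,2,17/8,35/16,141/64 } R={ 283/128,71/32,9/4,5/2,3 } so 565/256
step 12: add red to get bbbrrrbbrbrr; options L={ 0,1,2,17/8,35/16,141/64 } R={ 565/256,283/128,71/32,9/4,5/2,3 } so 1129/512
step 13: add red to get bbbrrrbbrbrrr; options L={ 0,1,2,17/8,35/16,141/64 } R={ 1129/512,565/256,283/128,71/32,9/4,5/2,3 } so 2257/1024
step 14: add red to get bbbrrrbbrbrrrr; options L={ 0,1,2,17/8,35/16,141/64 } R={ 2257/1024,1129/512,565/256,283/128,71/32,9/4,5/2,3 } so 4513/2048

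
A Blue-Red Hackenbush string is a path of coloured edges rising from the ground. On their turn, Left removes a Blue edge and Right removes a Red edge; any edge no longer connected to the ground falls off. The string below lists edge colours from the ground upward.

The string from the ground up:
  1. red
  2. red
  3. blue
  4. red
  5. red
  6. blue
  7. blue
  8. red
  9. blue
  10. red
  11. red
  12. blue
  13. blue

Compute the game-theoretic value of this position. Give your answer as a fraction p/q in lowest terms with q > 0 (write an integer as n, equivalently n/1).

Build g(s[:k]) for k = 1..13, string s = red red blue red red blue blue red blue red red blue blue.
r: Left { (no moves) }, Right { 0 } gives simplest -1
rr: Left { (no moves) }, Right { -1; 0 } gives simplest -2
rrb: Left { -2 }, Right { -1; 0 } gives simplest -3/2
rrbr: Left { -2 }, Right { -3/2; -1; 0 } gives simplest -7/4
rrbrr: Left { -2 }, Right { -7/4; -3/2; -1; 0 } gives simplest -15/8
rrbrrb: Left { -2; -15/8 }, Right { -7/4; -3/2; -1; 0 } gives simplest -29/16
rrbrrbb: Left { -2; -15/8; -29/16 }, Right { -7/4; -3/2; -1; 0 } gives simplest -57/32
rrbrrbbr: Left { -2; -15/8; -29/16 }, Right { -57/32; -7/4; -3/2; -1; 0 } gives simplest -115/64
rrbrrbbrb: Left { -2; -15/8; -29/16; -115/64 }, Right { -57/32; -7/4; -3/2; -1; 0 } gives simplest -229/128
rrbrrbbrbr: Left { -2; -15/8; -29/16; -115/64 }, Right { -229/128; -57/32; -7/4; -3/2; -1; 0 } gives simplest -459/256
rrbrrbbrbrr: Left { -2; -15/8; -29/16; -115/64 }, Right { -459/256; -229/128; -57/32; -7/4; -3/2; -1; 0 } gives simplest -919/512
rrbrrbbrbrrb: Left { -2; -15/8; -29/16; -115/64; -919/512 }, Right { -459/256; -229/128; -57/32; -7/4; -3/2; -1; 0 } gives simplest -1837/1024
rrbrrbbrbrrbb: Left { -2; -15/8; -29/16; -115/64; -919/512; -1837/1024 }, Right { -459/256; -229/128; -57/32; -7/4; -3/2; -1; 0 } gives simplest -3673/2048

-3673/2048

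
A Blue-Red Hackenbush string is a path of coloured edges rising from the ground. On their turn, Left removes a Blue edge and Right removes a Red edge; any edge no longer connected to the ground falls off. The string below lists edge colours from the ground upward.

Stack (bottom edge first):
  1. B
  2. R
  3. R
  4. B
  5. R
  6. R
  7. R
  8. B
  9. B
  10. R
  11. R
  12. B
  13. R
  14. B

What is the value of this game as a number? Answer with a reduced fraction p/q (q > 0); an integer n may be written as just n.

1 of 14 · B · max L 0 · min R +∞ ⇒ 1
2 of 14 · BR · max L 0 · min R 1 ⇒ 1/2
3 of 14 · BRR · max L 0 · min R 1/2 ⇒ 1/4
4 of 14 · BRRB · max L 1/4 · min R 1/2 ⇒ 3/8
5 of 14 · BRRBR · max L 1/4 · min R 3/8 ⇒ 5/16
6 of 14 · BRRBRR · max L 1/4 · min R 5/16 ⇒ 9/32
7 of 14 · BRRBRRR · max L 1/4 · min R 9/32 ⇒ 17/64
8 of 14 · BRRBRRRB · max L 17/64 · min R 9/32 ⇒ 35/128
9 of 14 · BRRBRRRBB · max L 35/128 · min R 9/32 ⇒ 71/256
10 of 14 · BRRBRRRBBR · max L 35/128 · min R 71/256 ⇒ 141/512
11 of 14 · BRRBRRRBBRR · max L 35/128 · min R 141/512 ⇒ 281/1024
12 of 14 · BRRBRRRBBRRB · max L 281/1024 · min R 141/512 ⇒ 563/2048
13 of 14 · BRRBRRRBBRRBR · max L 281/1024 · min R 563/2048 ⇒ 1125/4096
14 of 14 · BRRBRRRBBRRBRB · max L 1125/4096 · min R 563/2048 ⇒ 2251/8192

2251/8192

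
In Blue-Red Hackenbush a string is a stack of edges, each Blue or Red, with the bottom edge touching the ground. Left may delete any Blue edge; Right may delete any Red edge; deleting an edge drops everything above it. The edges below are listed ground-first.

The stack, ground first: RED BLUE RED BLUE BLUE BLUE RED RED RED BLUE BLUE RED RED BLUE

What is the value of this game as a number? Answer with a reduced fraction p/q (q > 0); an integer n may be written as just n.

-4557/8192

edge 1 of 14 (RED): { none | 0 } => -1
edge 2 of 14 (BLUE): { -1 | 0 } => -1/2
edge 3 of 14 (RED): { -1 | -1/2 0 } => -3/4
edge 4 of 14 (BLUE): { -1 -3/4 | -1/2 0 } => -5/8
edge 5 of 14 (BLUE): { -1 -3/4 -5/8 | -1/2 0 } => -9/16
edge 6 of 14 (BLUE): { -1 -3/4 -5/8 -9/16 | -1/2 0 } => -17/32
edge 7 of 14 (RED): { -1 -3/4 -5/8 -9/16 | -17/32 -1/2 0 } => -35/64
edge 8 of 14 (RED): { -1 -3/4 -5/8 -9/16 | -35/64 -17/32 -1/2 0 } => -71/128
edge 9 of 14 (RED): { -1 -3/4 -5/8 -9/16 | -71/128 -35/64 -17/32 -1/2 0 } => -143/256
edge 10 of 14 (BLUE): { -1 -3/4 -5/8 -9/16 -143/256 | -71/128 -35/64 -17/32 -1/2 0 } => -285/512
edge 11 of 14 (BLUE): { -1 -3/4 -5/8 -9/16 -143/256 -285/512 | -71/128 -35/64 -17/32 -1/2 0 } => -569/1024
edge 12 of 14 (RED): { -1 -3/4 -5/8 -9/16 -143/256 -285/512 | -569/1024 -71/128 -35/64 -17/32 -1/2 0 } => -1139/2048
edge 13 of 14 (RED): { -1 -3/4 -5/8 -9/16 -143/256 -285/512 | -1139/2048 -569/1024 -71/128 -35/64 -17/32 -1/2 0 } => -2279/4096
edge 14 of 14 (BLUE): { -1 -3/4 -5/8 -9/16 -143/256 -285/512 -2279/4096 | -1139/2048 -569/1024 -71/128 -35/64 -17/32 -1/2 0 } => -4557/8192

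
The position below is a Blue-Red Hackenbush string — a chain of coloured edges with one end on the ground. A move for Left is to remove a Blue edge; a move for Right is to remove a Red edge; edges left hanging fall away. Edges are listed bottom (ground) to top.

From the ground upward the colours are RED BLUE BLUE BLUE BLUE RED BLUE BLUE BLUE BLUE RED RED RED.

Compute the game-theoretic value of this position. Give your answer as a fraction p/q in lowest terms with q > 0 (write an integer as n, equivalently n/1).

-271/4096

Build G(s[:k]) for k = 1..13, string s = RED BLUE BLUE BLUE BLUE RED BLUE BLUE BLUE BLUE RED RED RED.
G_1 [R]  L=[—]  R=[0]  gives -1
G_2 [RB]  L=[-1]  R=[0]  gives -1/2
G_3 [RBB]  L=[-1, -1/2]  R=[0]  gives -1/4
G_4 [RBBB]  L=[-1, -1/2, -1/4]  R=[0]  gives -1/8
G_5 [RBBBB]  L=[-1, -1/2, -1/4, -1/8]  R=[0]  gives -1/16
G_6 [RBBBBR]  L=[-1, -1/2, -1/4, -1/8]  R=[-1/16, 0]  gives -3/32
G_7 [RBBBBRB]  L=[-1, -1/2, -1/4, -1/8, -3/32]  R=[-1/16, 0]  gives -5/64
G_8 [RBBBBRBB]  L=[-1, -1/2, -1/4, -1/8, -3/32, -5/64]  R=[-1/16, 0]  gives -9/128
G_9 [RBBBBRBBB]  L=[-1, -1/2, -1/4, -1/8, -3/32, -5/64, -9/128]  R=[-1/16, 0]  gives -17/256
G_10 [RBBBBRBBBB]  L=[-1, -1/2, -1/4, -1/8, -3/32, -5/64, -9/128, -17/256]  R=[-1/16, 0]  gives -33/512
G_11 [RBBBBRBBBBR]  L=[-1, -1/2, -1/4, -1/8, -3/32, -5/64, -9/128, -17/256]  R=[-33/512, -1/16, 0]  gives -67/1024
G_12 [RBBBBRBBBBRR]  L=[-1, -1/2, -1/4, -1/8, -3/32, -5/64, -9/128, -17/256]  R=[-67/1024, -33/512, -1/16, 0]  gives -135/2048
G_13 [RBBBBRBBBBRRR]  L=[-1, -1/2, -1/4, -1/8, -3/32, -5/64, -9/128, -17/256]  R=[-135/2048, -67/1024, -33/512, -1/16, 0]  gives -271/4096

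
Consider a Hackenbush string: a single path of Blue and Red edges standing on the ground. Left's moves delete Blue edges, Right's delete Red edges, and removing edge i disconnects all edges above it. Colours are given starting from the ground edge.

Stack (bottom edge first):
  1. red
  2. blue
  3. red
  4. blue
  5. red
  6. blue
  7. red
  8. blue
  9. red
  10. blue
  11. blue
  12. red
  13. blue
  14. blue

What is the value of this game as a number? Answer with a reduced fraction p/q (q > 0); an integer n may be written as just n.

-5449/8192

Recurse on prefixes of the 14-edge string red blue red blue red blue red blue red blue blue red blue blue:
1 of 14 · r · max L −∞ · min R 0 — -1
2 of 14 · rb · max L -1 · min R 0 — -1/2
3 of 14 · rbr · max L -1 · min R -1/2 — -3/4
4 of 14 · rbrb · max L -3/4 · min R -1/2 — -5/8
5 of 14 · rbrbr · max L -3/4 · min R -5/8 — -11/16
6 of 14 · rbrbrb · max L -11/16 · min R -5/8 — -21/32
7 of 14 · rbrbrbr · max L -11/16 · min R -21/32 — -43/64
8 of 14 · rbrbrbrb · max L -43/64 · min R -21/32 — -85/128
9 of 14 · rbrbrbrbr · max L -43/64 · min R -85/128 — -171/256
10 of 14 · rbrbrbrbrb · max L -171/256 · min R -85/128 — -341/512
11 of 14 · rbrbrbrbrbb · max L -341/512 · min R -85/128 — -681/1024
12 of 14 · rbrbrbrbrbbr · max L -341/512 · min R -681/1024 — -1363/2048
13 of 14 · rbrbrbrbrbbrb · max L -1363/2048 · min R -681/1024 — -2725/4096
14 of 14 · rbrbrbrbrbbrbb · max L -2725/4096 · min R -681/1024 — -5449/8192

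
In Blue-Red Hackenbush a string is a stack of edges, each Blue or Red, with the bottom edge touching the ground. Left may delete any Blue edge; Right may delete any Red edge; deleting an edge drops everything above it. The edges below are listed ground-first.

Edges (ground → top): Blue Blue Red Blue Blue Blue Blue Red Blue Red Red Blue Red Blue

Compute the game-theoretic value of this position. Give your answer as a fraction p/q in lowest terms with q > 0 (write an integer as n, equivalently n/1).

step 1: add Blue to get B; options L={ 0 } R={ ∅ } — 1
step 2: add Blue to get BB; options L={ 0 1 } R={ ∅ } — 2
step 3: add Red to get BBR; options L={ 0 1 } R={ 2 } — 3/2
step 4: add Blue to get BBRB; options L={ 0 1 3/2 } R={ 2 } — 7/4
step 5: add Blue to get BBRBB; options L={ 0 1 3/2 7/4 } R={ 2 } — 15/8
step 6: add Blue to get BBRBBB; options L={ 0 1 3/2 7/4 15/8 } R={ 2 } — 31/16
step 7: add Blue to get BBRBBBB; options L={ 0 1 3/2 7/4 15/8 31/16 } R={ 2 } — 63/32
step 8: add Red to get BBRBBBBR; options L={ 0 1 3/2 7/4 15/8 31/16 } R={ 63/32 2 } — 125/64
step 9: add Blue to get BBRBBBBRB; options L={ 0 1 3/2 7/4 15/8 31/16 125/64 } R={ 63/32 2 } — 251/128
step 10: add Red to get BBRBBBBRBR; options L={ 0 1 3/2 7/4 15/8 31/16 125/64 } R={ 251/128 63/32 2 } — 501/256
step 11: add Red to get BBRBBBBRBRR; options L={ 0 1 3/2 7/4 15/8 31/16 125/64 } R={ 501/256 251/128 63/32 2 } — 1001/512
step 12: add Blue to get BBRBBBBRBRRB; options L={ 0 1 3/2 7/4 15/8 31/16 125/64 1001/512 } R={ 501/256 251/128 63/32 2 } — 2003/1024
step 13: add Red to get BBRBBBBRBRRBR; options L={ 0 1 3/2 7/4 15/8 31/16 125/64 1001/512 } R={ 2003/1024 501/256 251/128 63/32 2 } — 4005/2048
step 14: add Blue to get BBRBBBBRBRRBRB; options L={ 0 1 3/2 7/4 15/8 31/16 125/64 1001/512 4005/2048 } R={ 2003/1024 501/256 251/128 63/32 2 } — 8011/4096

8011/4096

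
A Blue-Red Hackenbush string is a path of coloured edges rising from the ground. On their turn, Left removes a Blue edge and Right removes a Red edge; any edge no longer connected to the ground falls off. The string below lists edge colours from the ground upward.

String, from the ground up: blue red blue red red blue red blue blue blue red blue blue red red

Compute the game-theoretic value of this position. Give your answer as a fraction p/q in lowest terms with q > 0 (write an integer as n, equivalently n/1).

9689/16384

Build g(s[:k]) for k = 1..15, string s = blue red blue red red blue red blue blue blue red blue blue red red.
edge 1 of 15 (blue): { 0 | — } ⇒ 1
edge 2 of 15 (red): { 0 | 1 } ⇒ 1/2
edge 3 of 15 (blue): { 0, 1/2 | 1 } ⇒ 3/4
edge 4 of 15 (red): { 0, 1/2 | 3/4, 1 } ⇒ 5/8
edge 5 of 15 (red): { 0, 1/2 | 5/8, 3/4, 1 } ⇒ 9/16
edge 6 of 15 (blue): { 0, 1/2, 9/16 | 5/8, 3/4, 1 } ⇒ 19/32
edge 7 of 15 (red): { 0, 1/2, 9/16 | 19/32, 5/8, 3/4, 1 } ⇒ 37/64
edge 8 of 15 (blue): { 0, 1/2, 9/16, 37/64 | 19/32, 5/8, 3/4, 1 } ⇒ 75/128
edge 9 of 15 (blue): { 0, 1/2, 9/16, 37/64, 75/128 | 19/32, 5/8, 3/4, 1 } ⇒ 151/256
edge 10 of 15 (blue): { 0, 1/2, 9/16, 37/64, 75/128, 151/256 | 19/32, 5/8, 3/4, 1 } ⇒ 303/512
edge 11 of 15 (red): { 0, 1/2, 9/16, 37/64, 75/128, 151/256 | 303/512, 19/32, 5/8, 3/4, 1 } ⇒ 605/1024
edge 12 of 15 (blue): { 0, 1/2, 9/16, 37/64, 75/128, 151/256, 605/1024 | 303/512, 19/32, 5/8, 3/4, 1 } ⇒ 1211/2048
edge 13 of 15 (blue): { 0, 1/2, 9/16, 37/64, 75/128, 151/256, 605/1024, 1211/2048 | 303/512, 19/32, 5/8, 3/4, 1 } ⇒ 2423/4096
edge 14 of 15 (red): { 0, 1/2, 9/16, 37/64, 75/128, 151/256, 605/1024, 1211/2048 | 2423/4096, 303/512, 19/32, 5/8, 3/4, 1 } ⇒ 4845/8192
edge 15 of 15 (red): { 0, 1/2, 9/16, 37/64, 75/128, 151/256, 605/1024, 1211/2048 | 4845/8192, 2423/4096, 303/512, 19/32, 5/8, 3/4, 1 } ⇒ 9689/16384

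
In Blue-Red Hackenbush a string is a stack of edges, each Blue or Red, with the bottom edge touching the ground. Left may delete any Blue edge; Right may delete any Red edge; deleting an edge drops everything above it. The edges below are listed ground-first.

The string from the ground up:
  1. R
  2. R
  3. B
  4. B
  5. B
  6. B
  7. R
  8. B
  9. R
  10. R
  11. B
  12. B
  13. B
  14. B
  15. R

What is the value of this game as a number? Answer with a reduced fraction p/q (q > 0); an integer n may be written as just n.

Build g(s[:k]) for k = 1..15, string s = R R B B B B R B R R B B B B R.
1 of 15 · R · max L −∞ · min R 0 = -1
2 of 15 · RR · max L −∞ · min R -1 = -2
3 of 15 · RRB · max L -2 · min R -1 = -3/2
4 of 15 · RRBB · max L -3/2 · min R -1 = -5/4
5 of 15 · RRBBB · max L -5/4 · min R -1 = -9/8
6 of 15 · RRBBBB · max L -9/8 · min R -1 = -17/16
7 of 15 · RRBBBBR · max L -9/8 · min R -17/16 = -35/32
8 of 15 · RRBBBBRB · max L -35/32 · min R -17/16 = -69/64
9 of 15 · RRBBBBRBR · max L -35/32 · min R -69/64 = -139/128
10 of 15 · RRBBBBRBRR · max L -35/32 · min R -139/128 = -279/256
11 of 15 · RRBBBBRBRRB · max L -279/256 · min R -139/128 = -557/512
12 of 15 · RRBBBBRBRRBB · max L -557/512 · min R -139/128 = -1113/1024
13 of 15 · RRBBBBRBRRBBB · max L -1113/1024 · min R -139/128 = -2225/2048
14 of 15 · RRBBBBRBRRBBBB · max L -2225/2048 · min R -139/128 = -4449/4096
15 of 15 · RRBBBBRBRRBBBBR · max L -2225/2048 · min R -4449/4096 = -8899/8192

-8899/8192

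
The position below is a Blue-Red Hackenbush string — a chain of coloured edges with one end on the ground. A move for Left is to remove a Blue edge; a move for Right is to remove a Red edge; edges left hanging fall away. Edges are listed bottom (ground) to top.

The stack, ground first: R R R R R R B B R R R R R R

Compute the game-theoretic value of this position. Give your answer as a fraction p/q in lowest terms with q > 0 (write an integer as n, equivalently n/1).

-1407/256

Prefix values for R R R R R R B B R R R R R R via {L|R} + simplicity:
v_1 [R]  L=[]  R=[0]  gives -1
v_2 [RR]  L=[]  R=[-1 0]  gives -2
v_3 [RRR]  L=[]  R=[-2 -1 0]  gives -3
v_4 [RRRR]  L=[]  R=[-3 -2 -1 0]  gives -4
v_5 [RRRRR]  L=[]  R=[-4 -3 -2 -1 0]  gives -5
v_6 [RRRRRR]  L=[]  R=[-5 -4 -3 -2 -1 0]  gives -6
v_7 [RRRRRRB]  L=[-6]  R=[-5 -4 -3 -2 -1 0]  gives -11/2
v_8 [RRRRRRBB]  L=[-6 -11/2]  R=[-5 -4 -3 -2 -1 0]  gives -21/4
v_9 [RRRRRRBBR]  L=[-6 -11/2]  R=[-21/4 -5 -4 -3 -2 -1 0]  gives -43/8
v_10 [RRRRRRBBRR]  L=[-6 -11/2]  R=[-43/8 -21/4 -5 -4 -3 -2 -1 0]  gives -87/16
v_11 [RRRRRRBBRRR]  L=[-6 -11/2]  R=[-87/16 -43/8 -21/4 -5 -4 -3 -2 -1 0]  gives -175/32
v_12 [RRRRRRBBRRRR]  L=[-6 -11/2]  R=[-175/32 -87/16 -43/8 -21/4 -5 -4 -3 -2 -1 0]  gives -351/64
v_13 [RRRRRRBBRRRRR]  L=[-6 -11/2]  R=[-351/64 -175/32 -87/16 -43/8 -21/4 -5 -4 -3 -2 -1 0]  gives -703/128
v_14 [RRRRRRBBRRRRRR]  L=[-6 -11/2]  R=[-703/128 -351/64 -175/32 -87/16 -43/8 -21/4 -5 -4 -3 -2 -1 0]  gives -1407/256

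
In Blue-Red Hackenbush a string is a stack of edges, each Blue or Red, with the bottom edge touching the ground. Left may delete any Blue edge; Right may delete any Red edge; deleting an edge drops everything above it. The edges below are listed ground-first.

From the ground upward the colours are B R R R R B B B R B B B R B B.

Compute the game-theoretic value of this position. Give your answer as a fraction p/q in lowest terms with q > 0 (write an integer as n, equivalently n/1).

G(B) = { 0 | ∅ } -> 1
G(BR) = { 0 | 1 } -> 1/2
G(BRR) = { 0 | 1/2; 1 } -> 1/4
G(BRRR) = { 0 | 1/4; 1/2; 1 } -> 1/8
G(BRRRR) = { 0 | 1/8; 1/4; 1/2; 1 } -> 1/16
G(BRRRRB) = { 0; 1/16 | 1/8; 1/4; 1/2; 1 } -> 3/32
G(BRRRRBB) = { 0; 1/16; 3/32 | 1/8; 1/4; 1/2; 1 } -> 7/64
G(BRRRRBBB) = { 0; 1/16; 3/32; 7/64 | 1/8; 1/4; 1/2; 1 } -> 15/128
G(BRRRRBBBR) = { 0; 1/16; 3/32; 7/64 | 15/128; 1/8; 1/4; 1/2; 1 } -> 29/256
G(BRRRRBBBRB) = { 0; 1/16; 3/32; 7/64; 29/256 | 15/128; 1/8; 1/4; 1/2; 1 } -> 59/512
G(BRRRRBBBRBB) = { 0; 1/16; 3/32; 7/64; 29/256; 59/512 | 15/128; 1/8; 1/4; 1/2; 1 } -> 119/1024
G(BRRRRBBBRBBB) = { 0; 1/16; 3/32; 7/64; 29/256; 59/512; 119/1024 | 15/128; 1/8; 1/4; 1/2; 1 } -> 239/2048
G(BRRRRBBBRBBBR) = { 0; 1/16; 3/32; 7/64; 29/256; 59/512; 119/1024 | 239/2048; 15/128; 1/8; 1/4; 1/2; 1 } -> 477/4096
G(BRRRRBBBRBBBRB) = { 0; 1/16; 3/32; 7/64; 29/256; 59/512; 119/1024; 477/4096 | 239/2048; 15/128; 1/8; 1/4; 1/2; 1 } -> 955/8192
G(BRRRRBBBRBBBRBB) = { 0; 1/16; 3/32; 7/64; 29/256; 59/512; 119/1024; 477/4096; 955/8192 | 239/2048; 15/128; 1/8; 1/4; 1/2; 1 } -> 1911/16384

1911/16384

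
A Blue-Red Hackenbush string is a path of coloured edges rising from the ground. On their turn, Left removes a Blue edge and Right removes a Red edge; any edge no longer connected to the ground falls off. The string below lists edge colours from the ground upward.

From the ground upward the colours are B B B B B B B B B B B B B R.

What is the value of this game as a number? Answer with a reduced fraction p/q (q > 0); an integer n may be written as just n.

G_1 [B]  L=[0]  R=[·]  gives 1
G_2 [BB]  L=[0, 1]  R=[·]  gives 2
G_3 [BBB]  L=[0, 1, 2]  R=[·]  gives 3
G_4 [BBBB]  L=[0, 1, 2, 3]  R=[·]  gives 4
G_5 [BBBBB]  L=[0, 1, 2, 3, 4]  R=[·]  gives 5
G_6 [BBBBBB]  L=[0, 1, 2, 3, 4, 5]  R=[·]  gives 6
G_7 [BBBBBBB]  L=[0, 1, 2, 3, 4, 5, 6]  R=[·]  gives 7
G_8 [BBBBBBBB]  L=[0, 1, 2, 3, 4, 5, 6, 7]  R=[·]  gives 8
G_9 [BBBBBBBBB]  L=[0, 1, 2, 3, 4, 5, 6, 7, 8]  R=[·]  gives 9
G_10 [BBBBBBBBBB]  L=[0, 1, 2, 3, 4, 5, 6, 7, 8, 9]  R=[·]  gives 10
G_11 [BBBBBBBBBBB]  L=[0, 1, 2, 3, 4, 5, 6, 7, 8, 9, 10]  R=[·]  gives 11
G_12 [BBBBBBBBBBBB]  L=[0, 1, 2, 3, 4, 5, 6, 7, 8, 9, 10, 11]  R=[·]  gives 12
G_13 [BBBBBBBBBBBBB]  L=[0, 1, 2, 3, 4, 5, 6, 7, 8, 9, 10, 11, 12]  R=[·]  gives 13
G_14 [BBBBBBBBBBBBBR]  L=[0, 1, 2, 3, 4, 5, 6, 7, 8, 9, 10, 11, 12]  R=[13]  gives 25/2

25/2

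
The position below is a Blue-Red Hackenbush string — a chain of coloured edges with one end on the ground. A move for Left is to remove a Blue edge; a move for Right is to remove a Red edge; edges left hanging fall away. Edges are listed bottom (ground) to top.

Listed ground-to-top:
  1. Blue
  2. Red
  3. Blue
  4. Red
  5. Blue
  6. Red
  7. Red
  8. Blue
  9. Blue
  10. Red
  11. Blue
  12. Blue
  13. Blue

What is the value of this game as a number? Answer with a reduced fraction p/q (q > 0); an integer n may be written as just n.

2671/4096

val(B) = { 0 | (no moves) } gives 1
val(BR) = { 0 | 1 } gives 1/2
val(BRB) = { 0, 1/2 | 1 } gives 3/4
val(BRBR) = { 0, 1/2 | 3/4, 1 } gives 5/8
val(BRBRB) = { 0, 1/2, 5/8 | 3/4, 1 } gives 11/16
val(BRBRBR) = { 0, 1/2, 5/8 | 11/16, 3/4, 1 } gives 21/32
val(BRBRBRR) = { 0, 1/2, 5/8 | 21/32, 11/16, 3/4, 1 } gives 41/64
val(BRBRBRRB) = { 0, 1/2, 5/8, 41/64 | 21/32, 11/16, 3/4, 1 } gives 83/128
val(BRBRBRRBB) = { 0, 1/2, 5/8, 41/64, 83/128 | 21/32, 11/16, 3/4, 1 } gives 167/256
val(BRBRBRRBBR) = { 0, 1/2, 5/8, 41/64, 83/128 | 167/256, 21/32, 11/16, 3/4, 1 } gives 333/512
val(BRBRBRRBBRB) = { 0, 1/2, 5/8, 41/64, 83/128, 333/512 | 167/256, 21/32, 11/16, 3/4, 1 } gives 667/1024
val(BRBRBRRBBRBB) = { 0, 1/2, 5/8, 41/64, 83/128, 333/512, 667/1024 | 167/256, 21/32, 11/16, 3/4, 1 } gives 1335/2048
val(BRBRBRRBBRBBB) = { 0, 1/2, 5/8, 41/64, 83/128, 333/512, 667/1024, 1335/2048 | 167/256, 21/32, 11/16, 3/4, 1 } gives 2671/4096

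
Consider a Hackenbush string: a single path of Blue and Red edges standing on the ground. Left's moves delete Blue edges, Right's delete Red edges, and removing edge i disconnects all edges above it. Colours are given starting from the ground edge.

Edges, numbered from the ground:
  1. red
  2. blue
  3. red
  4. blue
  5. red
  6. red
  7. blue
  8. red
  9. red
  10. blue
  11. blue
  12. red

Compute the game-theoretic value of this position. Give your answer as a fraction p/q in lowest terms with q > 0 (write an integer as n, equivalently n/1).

-1459/2048

Recurse on prefixes of the 12-edge string red blue red blue red red blue red red blue blue red:
step 1: add red to get r; options L={  } R={ 0 } — -1
step 2: add blue to get rb; options L={ -1 } R={ 0 } — -1/2
step 3: add red to get rbr; options L={ -1 } R={ -1/2 0 } — -3/4
step 4: add blue to get rbrb; options L={ -1 -3/4 } R={ -1/2 0 } — -5/8
step 5: add red to get rbrbr; options L={ -1 -3/4 } R={ -5/8 -1/2 0 } — -11/16
step 6: add red to get rbrbrr; options L={ -1 -3/4 } R={ -11/16 -5/8 -1/2 0 } — -23/32
step 7: add blue to get rbrbrrb; options L={ -1 -3/4 -23/32 } R={ -11/16 -5/8 -1/2 0 } — -45/64
step 8: add red to get rbrbrrbr; options L={ -1 -3/4 -23/32 } R={ -45/64 -11/16 -5/8 -1/2 0 } — -91/128
step 9: add red to get rbrbrrbrr; options L={ -1 -3/4 -23/32 } R={ -91/128 -45/64 -11/16 -5/8 -1/2 0 } — -183/256
step 10: add blue to get rbrbrrbrrb; options L={ -1 -3/4 -23/32 -183/256 } R={ -91/128 -45/64 -11/16 -5/8 -1/2 0 } — -365/512
step 11: add blue to get rbrbrrbrrbb; options L={ -1 -3/4 -23/32 -183/256 -365/512 } R={ -91/128 -45/64 -11/16 -5/8 -1/2 0 } — -729/1024
step 12: add red to get rbrbrrbrrbbr; options L={ -1 -3/4 -23/32 -183/256 -365/512 } R={ -729/1024 -91/128 -45/64 -11/16 -5/8 -1/2 0 } — -1459/2048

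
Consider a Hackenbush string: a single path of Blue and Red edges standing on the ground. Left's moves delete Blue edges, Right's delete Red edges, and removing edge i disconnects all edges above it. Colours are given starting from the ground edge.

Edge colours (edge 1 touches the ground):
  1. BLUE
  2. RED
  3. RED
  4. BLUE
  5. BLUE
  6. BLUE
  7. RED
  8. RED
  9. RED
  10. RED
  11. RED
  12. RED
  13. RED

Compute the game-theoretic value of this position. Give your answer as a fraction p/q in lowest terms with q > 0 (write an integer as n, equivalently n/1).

1793/4096

1 of 13 · B · max L 0 · min R +∞ → 1
2 of 13 · BR · max L 0 · min R 1 → 1/2
3 of 13 · BRR · max L 0 · min R 1/2 → 1/4
4 of 13 · BRRB · max L 1/4 · min R 1/2 → 3/8
5 of 13 · BRRBB · max L 3/8 · min R 1/2 → 7/16
6 of 13 · BRRBBB · max L 7/16 · min R 1/2 → 15/32
7 of 13 · BRRBBBR · max L 7/16 · min R 15/32 → 29/64
8 of 13 · BRRBBBRR · max L 7/16 · min R 29/64 → 57/128
9 of 13 · BRRBBBRRR · max L 7/16 · min R 57/128 → 113/256
10 of 13 · BRRBBBRRRR · max L 7/16 · min R 113/256 → 225/512
11 of 13 · BRRBBBRRRRR · max L 7/16 · min R 225/512 → 449/1024
12 of 13 · BRRBBBRRRRRR · max L 7/16 · min R 449/1024 → 897/2048
13 of 13 · BRRBBBRRRRRRR · max L 7/16 · min R 897/2048 → 1793/4096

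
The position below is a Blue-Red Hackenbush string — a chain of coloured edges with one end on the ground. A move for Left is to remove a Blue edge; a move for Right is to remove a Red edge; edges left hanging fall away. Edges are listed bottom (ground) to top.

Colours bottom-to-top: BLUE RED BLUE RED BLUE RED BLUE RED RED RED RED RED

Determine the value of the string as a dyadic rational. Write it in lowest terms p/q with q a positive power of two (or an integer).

1345/2048

Recurse on prefixes of the 12-edge string BLUE RED BLUE RED BLUE RED BLUE RED RED RED RED RED:
B: Left { 0 }, Right { (no moves) } so simplest 1
BR: Left { 0 }, Right { 1 } so simplest 1/2
BRB: Left { 0,1/2 }, Right { 1 } so simplest 3/4
BRBR: Left { 0,1/2 }, Right { 3/4,1 } so simplest 5/8
BRBRB: Left { 0,1/2,5/8 }, Right { 3/4,1 } so simplest 11/16
BRBRBR: Left { 0,1/2,5/8 }, Right { 11/16,3/4,1 } so simplest 21/32
BRBRBRB: Left { 0,1/2,5/8,21/32 }, Right { 11/16,3/4,1 } so simplest 43/64
BRBRBRBR: Left { 0,1/2,5/8,21/32 }, Right { 43/64,11/16,3/4,1 } so simplest 85/128
BRBRBRBRR: Left { 0,1/2,5/8,21/32 }, Right { 85/128,43/64,11/16,3/4,1 } so simplest 169/256
BRBRBRBRRR: Left { 0,1/2,5/8,21/32 }, Right { 169/256,85/128,43/64,11/16,3/4,1 } so simplest 337/512
BRBRBRBRRRR: Left { 0,1/2,5/8,21/32 }, Right { 337/512,169/256,85/128,43/64,11/16,3/4,1 } so simplest 673/1024
BRBRBRBRRRRR: Left { 0,1/2,5/8,21/32 }, Right { 673/1024,337/512,169/256,85/128,43/64,11/16,3/4,1 } so simplest 1345/2048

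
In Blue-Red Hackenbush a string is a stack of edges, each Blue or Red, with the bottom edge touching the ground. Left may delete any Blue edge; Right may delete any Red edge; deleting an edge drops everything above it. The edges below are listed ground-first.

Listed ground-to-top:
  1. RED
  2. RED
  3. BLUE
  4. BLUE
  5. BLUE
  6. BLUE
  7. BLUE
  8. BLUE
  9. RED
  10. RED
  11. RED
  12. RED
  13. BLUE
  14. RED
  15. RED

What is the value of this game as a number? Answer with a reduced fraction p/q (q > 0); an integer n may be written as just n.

-8439/8192

Build val(s[:k]) for k = 1..15, string s = RED RED BLUE BLUE BLUE BLUE BLUE BLUE RED RED RED RED BLUE RED RED.
val_1 [R]  L=[(no moves)]  R=[0]  => -1
val_2 [RR]  L=[(no moves)]  R=[-1,0]  => -2
val_3 [RRB]  L=[-2]  R=[-1,0]  => -3/2
val_4 [RRBB]  L=[-2,-3/2]  R=[-1,0]  => -5/4
val_5 [RRBBB]  L=[-2,-3/2,-5/4]  R=[-1,0]  => -9/8
val_6 [RRBBBB]  L=[-2,-3/2,-5/4,-9/8]  R=[-1,0]  => -17/16
val_7 [RRBBBBB]  L=[-2,-3/2,-5/4,-9/8,-17/16]  R=[-1,0]  => -33/32
val_8 [RRBBBBBB]  L=[-2,-3/2,-5/4,-9/8,-17/16,-33/32]  R=[-1,0]  => -65/64
val_9 [RRBBBBBBR]  L=[-2,-3/2,-5/4,-9/8,-17/16,-33/32]  R=[-65/64,-1,0]  => -131/128
val_10 [RRBBBBBBRR]  L=[-2,-3/2,-5/4,-9/8,-17/16,-33/32]  R=[-131/128,-65/64,-1,0]  => -263/256
val_11 [RRBBBBBBRRR]  L=[-2,-3/2,-5/4,-9/8,-17/16,-33/32]  R=[-263/256,-131/128,-65/64,-1,0]  => -527/512
val_12 [RRBBBBBBRRRR]  L=[-2,-3/2,-5/4,-9/8,-17/16,-33/32]  R=[-527/512,-263/256,-131/128,-65/64,-1,0]  => -1055/1024
val_13 [RRBBBBBBRRRRB]  L=[-2,-3/2,-5/4,-9/8,-17/16,-33/32,-1055/1024]  R=[-527/512,-263/256,-131/128,-65/64,-1,0]  => -2109/2048
val_14 [RRBBBBBBRRRRBR]  L=[-2,-3/2,-5/4,-9/8,-17/16,-33/32,-1055/1024]  R=[-2109/2048,-527/512,-263/256,-131/128,-65/64,-1,0]  => -4219/4096
val_15 [RRBBBBBBRRRRBRR]  L=[-2,-3/2,-5/4,-9/8,-17/16,-33/32,-1055/1024]  R=[-4219/4096,-2109/2048,-527/512,-263/256,-131/128,-65/64,-1,0]  => -8439/8192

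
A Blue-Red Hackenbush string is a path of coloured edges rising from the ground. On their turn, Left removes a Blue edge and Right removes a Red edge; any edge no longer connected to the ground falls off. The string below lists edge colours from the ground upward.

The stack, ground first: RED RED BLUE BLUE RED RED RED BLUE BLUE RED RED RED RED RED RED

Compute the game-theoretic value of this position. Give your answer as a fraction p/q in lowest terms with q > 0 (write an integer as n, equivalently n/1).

-11903/8192

Prefix values for RED RED BLUE BLUE RED RED RED BLUE BLUE RED RED RED RED RED RED via {L|R} + simplicity:
step 1: add RED to get R; options L={ (no moves) } R={ 0 } ⇒ -1
step 2: add RED to get RR; options L={ (no moves) } R={ -1, 0 } ⇒ -2
step 3: add BLUE to get RRB; options L={ -2 } R={ -1, 0 } ⇒ -3/2
step 4: add BLUE to get RRBB; options L={ -2, -3/2 } R={ -1, 0 } ⇒ -5/4
step 5: add RED to get RRBBR; options L={ -2, -3/2 } R={ -5/4, -1, 0 } ⇒ -11/8
step 6: add RED to get RRBBRR; options L={ -2, -3/2 } R={ -11/8, -5/4, -1, 0 } ⇒ -23/16
step 7: add RED to get RRBBRRR; options L={ -2, -3/2 } R={ -23/16, -11/8, -5/4, -1, 0 } ⇒ -47/32
step 8: add BLUE to get RRBBRRRB; options L={ -2, -3/2, -47/32 } R={ -23/16, -11/8, -5/4, -1, 0 } ⇒ -93/64
step 9: add BLUE to get RRBBRRRBB; options L={ -2, -3/2, -47/32, -93/64 } R={ -23/16, -11/8, -5/4, -1, 0 } ⇒ -185/128
step 10: add RED to get RRBBRRRBBR; options L={ -2, -3/2, -47/32, -93/64 } R={ -185/128, -23/16, -11/8, -5/4, -1, 0 } ⇒ -371/256
step 11: add RED to get RRBBRRRBBRR; options L={ -2, -3/2, -47/32, -93/64 } R={ -371/256, -185/128, -23/16, -11/8, -5/4, -1, 0 } ⇒ -743/512
step 12: add RED to get RRBBRRRBBRRR; options L={ -2, -3/2, -47/32, -93/64 } R={ -743/512, -371/256, -185/128, -23/16, -11/8, -5/4, -1, 0 } ⇒ -1487/1024
step 13: add RED to get RRBBRRRBBRRRR; options L={ -2, -3/2, -47/32, -93/64 } R={ -1487/1024, -743/512, -371/256, -185/128, -23/16, -11/8, -5/4, -1, 0 } ⇒ -2975/2048
step 14: add RED to get RRBBRRRBBRRRRR; options L={ -2, -3/2, -47/32, -93/64 } R={ -2975/2048, -1487/1024, -743/512, -371/256, -185/128, -23/16, -11/8, -5/4, -1, 0 } ⇒ -5951/4096
step 15: add RED to get RRBBRRRBBRRRRRR; options L={ -2, -3/2, -47/32, -93/64 } R={ -5951/4096, -2975/2048, -1487/1024, -743/512, -371/256, -185/128, -23/16, -11/8, -5/4, -1, 0 } ⇒ -11903/8192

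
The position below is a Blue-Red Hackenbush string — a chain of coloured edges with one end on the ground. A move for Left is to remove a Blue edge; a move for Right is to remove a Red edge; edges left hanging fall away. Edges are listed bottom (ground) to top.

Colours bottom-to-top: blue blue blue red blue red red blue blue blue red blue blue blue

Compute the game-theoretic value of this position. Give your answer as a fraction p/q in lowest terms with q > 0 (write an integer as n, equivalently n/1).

b: Left { 0 }, Right { (no moves) } -> simplest 1
bb: Left { 0, 1 }, Right { (no moves) } -> simplest 2
bbb: Left { 0, 1, 2 }, Right { (no moves) } -> simplest 3
bbbr: Left { 0, 1, 2 }, Right { 3 } -> simplest 5/2
bbbrb: Left { 0, 1, 2, 5/2 }, Right { 3 } -> simplest 11/4
bbbrbr: Left { 0, 1, 2, 5/2 }, Right { 11/4, 3 } -> simplest 21/8
bbbrbrr: Left { 0, 1, 2, 5/2 }, Right { 21/8, 11/4, 3 } -> simplest 41/16
bbbrbrrb: Left { 0, 1, 2, 5/2, 41/16 }, Right { 21/8, 11/4, 3 } -> simplest 83/32
bbbrbrrbb: Left { 0, 1, 2, 5/2, 41/16, 83/32 }, Right { 21/8, 11/4, 3 } -> simplest 167/64
bbbrbrrbbb: Left { 0, 1, 2, 5/2, 41/16, 83/32, 167/64 }, Right { 21/8, 11/4, 3 } -> simplest 335/128
bbbrbrrbbbr: Left { 0, 1, 2, 5/2, 41/16, 83/32, 167/64 }, Right { 335/128, 21/8, 11/4, 3 } -> simplest 669/256
bbbrbrrbbbrb: Left { 0, 1, 2, 5/2, 41/16, 83/32, 167/64, 669/256 }, Right { 335/128, 21/8, 11/4, 3 } -> simplest 1339/512
bbbrbrrbbbrbb: Left { 0, 1, 2, 5/2, 41/16, 83/32, 167/64, 669/256, 1339/512 }, Right { 335/128, 21/8, 11/4, 3 } -> simplest 2679/1024
bbbrbrrbbbrbbb: Left { 0, 1, 2, 5/2, 41/16, 83/32, 167/64, 669/256, 1339/512, 2679/1024 }, Right { 335/128, 21/8, 11/4, 3 } -> simplest 5359/2048

5359/2048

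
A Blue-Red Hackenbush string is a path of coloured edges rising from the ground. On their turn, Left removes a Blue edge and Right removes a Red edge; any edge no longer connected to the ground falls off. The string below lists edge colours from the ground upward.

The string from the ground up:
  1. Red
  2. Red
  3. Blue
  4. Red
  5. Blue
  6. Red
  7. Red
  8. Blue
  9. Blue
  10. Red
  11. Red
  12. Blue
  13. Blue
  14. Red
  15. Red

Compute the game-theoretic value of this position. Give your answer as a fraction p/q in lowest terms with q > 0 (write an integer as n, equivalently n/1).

step 1: add Red to get R; options L={ ∅ } R={ 0 } so -1
step 2: add Red to get RR; options L={ ∅ } R={ -1 0 } so -2
step 3: add Blue to get RRB; options L={ -2 } R={ -1 0 } so -3/2
step 4: add Red to get RRBR; options L={ -2 } R={ -3/2 -1 0 } so -7/4
step 5: add Blue to get RRBRB; options L={ -2 -7/4 } R={ -3/2 -1 0 } so -13/8
step 6: add Red to get RRBRBR; options L={ -2 -7/4 } R={ -13/8 -3/2 -1 0 } so -27/16
step 7: add Red to get RRBRBRR; options L={ -2 -7/4 } R={ -27/16 -13/8 -3/2 -1 0 } so -55/32
step 8: add Blue to get RRBRBRRB; options L={ -2 -7/4 -55/32 } R={ -27/16 -13/8 -3/2 -1 0 } so -109/64
step 9: add Blue to get RRBRBRRBB; options L={ -2 -7/4 -55/32 -109/64 } R={ -27/16 -13/8 -3/2 -1 0 } so -217/128
step 10: add Red to get RRBRBRRBBR; options L={ -2 -7/4 -55/32 -109/64 } R={ -217/128 -27/16 -13/8 -3/2 -1 0 } so -435/256
step 11: add Red to get RRBRBRRBBRR; options L={ -2 -7/4 -55/32 -109/64 } R={ -435/256 -217/128 -27/16 -13/8 -3/2 -1 0 } so -871/512
step 12: add Blue to get RRBRBRRBBRRB; options L={ -2 -7/4 -55/32 -109/64 -871/512 } R={ -435/256 -217/128 -27/16 -13/8 -3/2 -1 0 } so -1741/1024
step 13: add Blue to get RRBRBRRBBRRBB; options L={ -2 -7/4 -55/32 -109/64 -871/512 -1741/1024 } R={ -435/256 -217/128 -27/16 -13/8 -3/2 -1 0 } so -3481/2048
step 14: add Red to get RRBRBRRBBRRBBR; options L={ -2 -7/4 -55/32 -109/64 -871/512 -1741/1024 } R={ -3481/2048 -435/256 -217/128 -27/16 -13/8 -3/2 -1 0 } so -6963/4096
step 15: add Red to get RRBRBRRBBRRBBRR; options L={ -2 -7/4 -55/32 -109/64 -871/512 -1741/1024 } R={ -6963/4096 -3481/2048 -435/256 -217/128 -27/16 -13/8 -3/2 -1 0 } so -13927/8192

-13927/8192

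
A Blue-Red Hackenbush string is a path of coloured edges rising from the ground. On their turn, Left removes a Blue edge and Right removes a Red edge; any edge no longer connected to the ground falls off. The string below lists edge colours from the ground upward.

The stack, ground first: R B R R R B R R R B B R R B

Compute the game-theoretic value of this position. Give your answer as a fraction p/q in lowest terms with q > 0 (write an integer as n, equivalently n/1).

Recurse on prefixes of the 14-edge string R B R R R B R R R B B R R B:
step 1: add R to get R; options L={ (no moves) } R={ 0 } ⇒ -1
step 2: add B to get RB; options L={ -1 } R={ 0 } ⇒ -1/2
step 3: add R to get RBR; options L={ -1 } R={ -1/2 0 } ⇒ -3/4
step 4: add R to get RBRR; options L={ -1 } R={ -3/4 -1/2 0 } ⇒ -7/8
step 5: add R to get RBRRR; options L={ -1 } R={ -7/8 -3/4 -1/2 0 } ⇒ -15/16
step 6: add B to get RBRRRB; options L={ -1 -15/16 } R={ -7/8 -3/4 -1/2 0 } ⇒ -29/32
step 7: add R to get RBRRRBR; options L={ -1 -15/16 } R={ -29/32 -7/8 -3/4 -1/2 0 } ⇒ -59/64
step 8: add R to get RBRRRBRR; options L={ -1 -15/16 } R={ -59/64 -29/32 -7/8 -3/4 -1/2 0 } ⇒ -119/128
step 9: add R to get RBRRRBRRR; options L={ -1 -15/16 } R={ -119/128 -59/64 -29/32 -7/8 -3/4 -1/2 0 } ⇒ -239/256
step 10: add B to get RBRRRBRRRB; options L={ -1 -15/16 -239/256 } R={ -119/128 -59/64 -29/32 -7/8 -3/4 -1/2 0 } ⇒ -477/512
step 11: add B to get RBRRRBRRRBB; options L={ -1 -15/16 -239/256 -477/512 } R={ -119/128 -59/64 -29/32 -7/8 -3/4 -1/2 0 } ⇒ -953/1024
step 12: add R to get RBRRRBRRRBBR; options L={ -1 -15/16 -239/256 -477/512 } R={ -953/1024 -119/128 -59/64 -29/32 -7/8 -3/4 -1/2 0 } ⇒ -1907/2048
step 13: add R to get RBRRRBRRRBBRR; options L={ -1 -15/16 -239/256 -477/512 } R={ -1907/2048 -953/1024 -119/128 -59/64 -29/32 -7/8 -3/4 -1/2 0 } ⇒ -3815/4096
step 14: add B to get RBRRRBRRRBBRRB; options L={ -1 -15/16 -239/256 -477/512 -3815/4096 } R={ -1907/2048 -953/1024 -119/128 -59/64 -29/32 -7/8 -3/4 -1/2 0 } ⇒ -7629/8192

-7629/8192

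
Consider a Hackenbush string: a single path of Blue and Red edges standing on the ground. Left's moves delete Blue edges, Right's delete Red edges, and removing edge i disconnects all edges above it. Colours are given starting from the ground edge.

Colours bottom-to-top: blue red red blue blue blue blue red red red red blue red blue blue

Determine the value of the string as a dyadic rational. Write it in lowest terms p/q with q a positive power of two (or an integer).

7703/16384

step 1: add blue to get b; options L={ 0 } R={  } = 1
step 2: add red to get br; options L={ 0 } R={ 1 } = 1/2
step 3: add red to get brr; options L={ 0 } R={ 1/2, 1 } = 1/4
step 4: add blue to get brrb; options L={ 0, 1/4 } R={ 1/2, 1 } = 3/8
step 5: add blue to get brrbb; options L={ 0, 1/4, 3/8 } R={ 1/2, 1 } = 7/16
step 6: add blue to get brrbbb; options L={ 0, 1/4, 3/8, 7/16 } R={ 1/2, 1 } = 15/32
step 7: add blue to get brrbbbb; options L={ 0, 1/4, 3/8, 7/16, 15/32 } R={ 1/2, 1 } = 31/64
step 8: add red to get brrbbbbr; options L={ 0, 1/4, 3/8, 7/16, 15/32 } R={ 31/64, 1/2, 1 } = 61/128
step 9: add red to get brrbbbbrr; options L={ 0, 1/4, 3/8, 7/16, 15/32 } R={ 61/128, 31/64, 1/2, 1 } = 121/256
step 10: add red to get brrbbbbrrr; options L={ 0, 1/4, 3/8, 7/16, 15/32 } R={ 121/256, 61/128, 31/64, 1/2, 1 } = 241/512
step 11: add red to get brrbbbbrrrr; options L={ 0, 1/4, 3/8, 7/16, 15/32 } R={ 241/512, 121/256, 61/128, 31/64, 1/2, 1 } = 481/1024
step 12: add blue to get brrbbbbrrrrb; options L={ 0, 1/4, 3/8, 7/16, 15/32, 481/1024 } R={ 241/512, 121/256, 61/128, 31/64, 1/2, 1 } = 963/2048
step 13: add red to get brrbbbbrrrrbr; options L={ 0, 1/4, 3/8, 7/16, 15/32, 481/1024 } R={ 963/2048, 241/512, 121/256, 61/128, 31/64, 1/2, 1 } = 1925/4096
step 14: add blue to get brrbbbbrrrrbrb; options L={ 0, 1/4, 3/8, 7/16, 15/32, 481/1024, 1925/4096 } R={ 963/2048, 241/512, 121/256, 61/128, 31/64, 1/2, 1 } = 3851/8192
step 15: add blue to get brrbbbbrrrrbrbb; options L={ 0, 1/4, 3/8, 7/16, 15/32, 481/1024, 1925/4096, 3851/8192 } R={ 963/2048, 241/512, 121/256, 61/128, 31/64, 1/2, 1 } = 7703/16384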